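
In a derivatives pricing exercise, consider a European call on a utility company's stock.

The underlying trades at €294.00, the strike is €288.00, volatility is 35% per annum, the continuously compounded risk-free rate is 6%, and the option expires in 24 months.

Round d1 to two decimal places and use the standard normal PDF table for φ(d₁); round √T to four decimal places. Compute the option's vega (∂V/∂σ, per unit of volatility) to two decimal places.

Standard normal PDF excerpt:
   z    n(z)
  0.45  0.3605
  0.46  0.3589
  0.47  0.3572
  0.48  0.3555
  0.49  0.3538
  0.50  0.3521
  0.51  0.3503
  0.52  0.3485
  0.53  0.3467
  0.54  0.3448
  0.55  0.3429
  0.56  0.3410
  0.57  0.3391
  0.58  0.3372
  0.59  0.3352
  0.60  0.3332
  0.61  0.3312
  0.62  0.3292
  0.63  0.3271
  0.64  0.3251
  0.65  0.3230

144.15

T = 2;  σ√T = 0.4950
d₁ = [ln(294/288) + (0.06 + 0.35²/2)·2] / 0.4950 = [0.0206 + 0.2425] / 0.4950 = 0.5316 ≈ 0.53
√T = √2 = 1.4142
φ(d₁) = φ(0.53) = 0.3467
vega = S·φ(d₁)·√T = 294·0.3467·1.4142 = 144.1491
(Call and put vega coincide under Black-Scholes.)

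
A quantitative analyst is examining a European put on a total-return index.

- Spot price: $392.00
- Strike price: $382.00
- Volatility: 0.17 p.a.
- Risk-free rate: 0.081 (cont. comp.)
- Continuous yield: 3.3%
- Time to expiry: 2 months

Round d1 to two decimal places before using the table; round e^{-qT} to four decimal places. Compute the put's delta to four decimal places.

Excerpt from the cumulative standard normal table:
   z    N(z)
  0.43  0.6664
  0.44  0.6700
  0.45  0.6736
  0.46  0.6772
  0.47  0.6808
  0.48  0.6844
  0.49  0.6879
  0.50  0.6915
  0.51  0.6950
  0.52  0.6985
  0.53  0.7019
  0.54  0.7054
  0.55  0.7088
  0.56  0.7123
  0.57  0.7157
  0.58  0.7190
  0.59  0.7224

σ√T = 0.17 × 0.4082 = 0.0694
d₁ = [ln(392/382) + (0.081 − 0.033 + 0.17²/2)·0.1667] / 0.0694 = [0.0258 + 0.0104] / 0.0694 = 0.5223 ≈ 0.52
N(d₁) = N(0.52) = 0.6985
Δ_put = exp(−qT)·(N(d₁) − 1) = 0.9945·(0.6985 − 1) = -0.2998

-0.2998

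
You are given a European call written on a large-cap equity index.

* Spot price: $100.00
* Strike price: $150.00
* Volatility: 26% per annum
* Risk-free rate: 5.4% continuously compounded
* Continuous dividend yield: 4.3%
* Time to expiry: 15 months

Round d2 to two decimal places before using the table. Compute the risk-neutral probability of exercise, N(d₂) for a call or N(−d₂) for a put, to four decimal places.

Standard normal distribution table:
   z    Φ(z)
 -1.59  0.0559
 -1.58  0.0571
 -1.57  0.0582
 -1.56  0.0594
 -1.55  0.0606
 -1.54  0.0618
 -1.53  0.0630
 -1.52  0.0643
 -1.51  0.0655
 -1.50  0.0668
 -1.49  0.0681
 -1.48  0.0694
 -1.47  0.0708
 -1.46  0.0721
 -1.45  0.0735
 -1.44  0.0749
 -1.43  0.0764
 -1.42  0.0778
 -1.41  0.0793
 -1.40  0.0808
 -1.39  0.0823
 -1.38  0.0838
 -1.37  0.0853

0.0681

T = 1.25;  σ√T = 0.2907
d₁ = [ln(100/150) + (0.054 − 0.043 + 0.26²/2)·1.25] / 0.2907 = [-0.4055 + 0.0560] / 0.2907 = -1.2022 which rounds to -1.20
d₂ = d₁ − σ√T = -1.2022 − 0.2907 = -1.4929 which rounds to -1.49
Pr(exercise) under Q = N(d₂) = 0.0681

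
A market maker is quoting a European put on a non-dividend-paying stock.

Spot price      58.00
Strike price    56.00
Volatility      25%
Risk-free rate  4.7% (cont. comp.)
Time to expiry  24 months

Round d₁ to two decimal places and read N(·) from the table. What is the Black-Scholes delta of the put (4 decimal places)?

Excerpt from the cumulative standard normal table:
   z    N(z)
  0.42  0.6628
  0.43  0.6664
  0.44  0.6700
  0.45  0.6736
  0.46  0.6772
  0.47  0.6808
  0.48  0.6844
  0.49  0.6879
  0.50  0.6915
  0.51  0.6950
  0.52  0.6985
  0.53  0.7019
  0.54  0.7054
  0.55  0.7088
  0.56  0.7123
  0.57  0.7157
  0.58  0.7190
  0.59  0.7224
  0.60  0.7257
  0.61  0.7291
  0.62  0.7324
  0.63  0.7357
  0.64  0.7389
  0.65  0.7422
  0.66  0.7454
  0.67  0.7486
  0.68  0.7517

-0.2946

T = 2;  σ√T = 0.3536
d₁ = [ln(58/56) + (0.047 + 0.25²/2)·2] / 0.3536 = [0.0351 + 0.1565] / 0.3536 = 0.5419 ⇒ 0.54
N(d₁) = N(0.54) = 0.7054
Δ_put = N(d₁) − 1 = 0.7054 − 1 = -0.2946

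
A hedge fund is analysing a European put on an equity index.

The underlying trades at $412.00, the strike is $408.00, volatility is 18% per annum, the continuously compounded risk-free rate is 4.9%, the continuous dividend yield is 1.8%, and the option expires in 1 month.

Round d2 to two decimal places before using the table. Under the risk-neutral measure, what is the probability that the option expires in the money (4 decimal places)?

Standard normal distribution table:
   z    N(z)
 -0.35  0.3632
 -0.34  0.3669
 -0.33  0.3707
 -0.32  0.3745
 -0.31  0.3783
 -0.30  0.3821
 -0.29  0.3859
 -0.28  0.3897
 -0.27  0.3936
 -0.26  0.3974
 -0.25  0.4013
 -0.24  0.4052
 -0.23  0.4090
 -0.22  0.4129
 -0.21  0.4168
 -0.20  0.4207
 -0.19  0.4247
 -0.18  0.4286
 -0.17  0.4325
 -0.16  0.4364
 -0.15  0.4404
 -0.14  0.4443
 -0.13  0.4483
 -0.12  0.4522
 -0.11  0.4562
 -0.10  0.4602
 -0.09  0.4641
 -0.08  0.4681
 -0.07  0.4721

T = 0.08333;  σ√T = 0.0520
ln(S/K) + (r − q + σ²/2)T = ln(412/408) + (0.049 − 0.018 + 0.18²/2)·0.08333 = 0.0098 + 0.0039 = 0.0137
d₁ = 0.0137 / 0.0520 = 0.2635 which rounds to 0.26
d₂ = d₁ − σ√T = 0.2635 − 0.0520 = 0.2115 which rounds to 0.21
Pr(exercise) under Q = N(−d₂) = N(-0.21) = 0.4168

0.4168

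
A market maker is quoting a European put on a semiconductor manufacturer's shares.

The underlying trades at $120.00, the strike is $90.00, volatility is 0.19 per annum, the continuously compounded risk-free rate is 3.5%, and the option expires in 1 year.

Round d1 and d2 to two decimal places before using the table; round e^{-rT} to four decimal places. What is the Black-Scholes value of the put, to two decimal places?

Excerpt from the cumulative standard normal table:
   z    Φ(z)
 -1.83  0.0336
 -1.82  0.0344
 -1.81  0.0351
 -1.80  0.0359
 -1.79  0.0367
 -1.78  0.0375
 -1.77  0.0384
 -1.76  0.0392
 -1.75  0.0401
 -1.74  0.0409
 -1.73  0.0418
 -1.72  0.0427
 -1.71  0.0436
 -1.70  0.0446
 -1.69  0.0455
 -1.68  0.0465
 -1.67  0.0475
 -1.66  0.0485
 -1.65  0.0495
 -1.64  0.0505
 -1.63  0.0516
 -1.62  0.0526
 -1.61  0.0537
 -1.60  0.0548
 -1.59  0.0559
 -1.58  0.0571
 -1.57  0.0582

$0.36

T = 1;  σ√T = 0.1900
d₁ = [ln(120/90) + (0.035 + 0.19²/2)·1] / 0.1900 = [0.2877 + 0.0530] / 0.1900 = 1.7933 ⇒ 1.79
d₂ = d₁ − σ√T = 1.7933 − 0.1900 = 1.6033 ⇒ 1.60
e^(−rT) = e^(−0.035·1) = 0.9656
P = 90·0.9656·N(-1.60) − 120·N(-1.79) = 90·0.9656·0.0548 − 120·0.0367 = 4.7623 − 4.4040 = 0.3583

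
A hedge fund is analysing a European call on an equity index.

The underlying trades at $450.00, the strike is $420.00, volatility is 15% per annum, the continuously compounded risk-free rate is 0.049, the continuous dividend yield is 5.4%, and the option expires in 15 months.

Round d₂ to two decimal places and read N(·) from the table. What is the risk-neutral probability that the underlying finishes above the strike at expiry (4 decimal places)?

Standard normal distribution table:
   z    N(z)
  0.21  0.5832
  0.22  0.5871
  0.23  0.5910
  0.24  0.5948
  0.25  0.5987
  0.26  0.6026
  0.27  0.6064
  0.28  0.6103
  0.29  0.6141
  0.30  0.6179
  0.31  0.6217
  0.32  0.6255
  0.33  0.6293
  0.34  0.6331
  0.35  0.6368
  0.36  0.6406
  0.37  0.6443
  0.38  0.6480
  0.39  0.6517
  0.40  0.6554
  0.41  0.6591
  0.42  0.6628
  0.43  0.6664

0.6141

σ√T = 0.15·√1.25 = 0.1677
d₁ = [ln(450/420) + (0.049 − 0.054 + ½·0.15²)·1.25] / (σ√T) = (0.0690 + 0.0078) / 0.1677 = 0.4580 ⇒ 0.46
d₂ = 0.4580 − 0.1677 = 0.2903 ⇒ 0.29
Risk-neutral Pr[S_T > K] = N(d₂) = N(0.29) = 0.6141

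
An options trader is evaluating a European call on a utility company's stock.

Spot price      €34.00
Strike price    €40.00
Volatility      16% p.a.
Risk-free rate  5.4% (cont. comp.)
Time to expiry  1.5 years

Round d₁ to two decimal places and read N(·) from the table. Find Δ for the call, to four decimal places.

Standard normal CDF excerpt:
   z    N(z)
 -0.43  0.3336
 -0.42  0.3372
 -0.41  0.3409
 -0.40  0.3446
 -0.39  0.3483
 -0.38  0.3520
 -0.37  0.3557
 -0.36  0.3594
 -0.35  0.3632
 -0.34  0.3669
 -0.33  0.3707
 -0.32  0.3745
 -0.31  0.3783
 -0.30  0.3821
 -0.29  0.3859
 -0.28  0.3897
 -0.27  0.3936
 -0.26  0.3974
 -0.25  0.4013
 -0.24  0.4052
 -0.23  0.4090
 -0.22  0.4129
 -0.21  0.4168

0.3745

T = 1.5;  σ√T = 0.1960
d₁ = [ln(34/40) + (0.054 + ½·0.16²)·1.5] / (σ√T) = (-0.1625 + 0.1002) / 0.1960 = -0.3180 → -0.32
N(d₁) = N(-0.32) = 0.3745
Δ_call = N(d₁) = 0.3745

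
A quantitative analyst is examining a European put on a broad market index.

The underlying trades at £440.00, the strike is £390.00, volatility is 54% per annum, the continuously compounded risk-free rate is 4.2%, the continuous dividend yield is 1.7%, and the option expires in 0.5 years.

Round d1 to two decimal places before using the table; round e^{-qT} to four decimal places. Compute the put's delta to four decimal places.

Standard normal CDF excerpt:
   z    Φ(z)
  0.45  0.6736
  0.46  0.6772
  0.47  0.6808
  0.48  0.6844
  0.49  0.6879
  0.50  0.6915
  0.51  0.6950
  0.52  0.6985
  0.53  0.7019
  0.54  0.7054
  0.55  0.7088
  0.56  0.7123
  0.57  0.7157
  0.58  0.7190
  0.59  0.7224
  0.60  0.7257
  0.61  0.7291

T = 0.5;  σ√T = 0.3818
d₁ = [ln(440/390) + (0.042 − 0.017 + ½·0.54²)·0.5] / (σ√T) = (0.1206 + 0.0854) / 0.3818 = 0.5396 → 0.54
N(d₁) = N(0.54) = 0.7054
Δ_put = exp(−qT)·(N(d₁) − 1) = 0.9915·(0.7054 − 1) = -0.2921

-0.2921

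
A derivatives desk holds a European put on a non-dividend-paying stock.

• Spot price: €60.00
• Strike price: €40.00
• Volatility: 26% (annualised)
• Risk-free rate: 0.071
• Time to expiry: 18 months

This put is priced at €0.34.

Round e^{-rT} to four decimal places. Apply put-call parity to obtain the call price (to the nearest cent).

exp(−rT) = exp(−0.071·1.5) = 0.8990
Put-call parity: C − P = S − K·e^(−rT) = 60 − 40·0.8990 = 60 − 35.9600 = 24.0400
C = P + (C − P) = 0.34 + (24.0400) = 24.3800

€24.38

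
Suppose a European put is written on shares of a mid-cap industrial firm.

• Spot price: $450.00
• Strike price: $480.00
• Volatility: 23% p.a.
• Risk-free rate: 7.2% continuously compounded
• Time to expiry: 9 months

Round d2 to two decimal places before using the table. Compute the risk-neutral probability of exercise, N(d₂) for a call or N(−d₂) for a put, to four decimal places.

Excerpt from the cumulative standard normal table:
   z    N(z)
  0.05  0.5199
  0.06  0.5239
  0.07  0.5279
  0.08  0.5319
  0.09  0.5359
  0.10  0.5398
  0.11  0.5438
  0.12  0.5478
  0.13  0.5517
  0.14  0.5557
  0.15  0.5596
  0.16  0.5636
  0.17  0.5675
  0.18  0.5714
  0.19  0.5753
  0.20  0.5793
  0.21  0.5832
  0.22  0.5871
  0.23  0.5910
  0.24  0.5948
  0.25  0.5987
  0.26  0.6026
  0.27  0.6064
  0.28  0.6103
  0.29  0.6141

T = 0.75;  σ√T = 0.1992
d₁ = [ln(450/480) + (0.072 + ½·0.23²)·0.75] / (σ√T) = (-0.0645 + 0.0738) / 0.1992 = 0.0467 which rounds to 0.05
d₂ = 0.0467 − 0.1992 = -0.1525 which rounds to -0.15
Risk-neutral Pr[S_T < K] = N(−d₂) = N(0.15) = 0.5596

0.5596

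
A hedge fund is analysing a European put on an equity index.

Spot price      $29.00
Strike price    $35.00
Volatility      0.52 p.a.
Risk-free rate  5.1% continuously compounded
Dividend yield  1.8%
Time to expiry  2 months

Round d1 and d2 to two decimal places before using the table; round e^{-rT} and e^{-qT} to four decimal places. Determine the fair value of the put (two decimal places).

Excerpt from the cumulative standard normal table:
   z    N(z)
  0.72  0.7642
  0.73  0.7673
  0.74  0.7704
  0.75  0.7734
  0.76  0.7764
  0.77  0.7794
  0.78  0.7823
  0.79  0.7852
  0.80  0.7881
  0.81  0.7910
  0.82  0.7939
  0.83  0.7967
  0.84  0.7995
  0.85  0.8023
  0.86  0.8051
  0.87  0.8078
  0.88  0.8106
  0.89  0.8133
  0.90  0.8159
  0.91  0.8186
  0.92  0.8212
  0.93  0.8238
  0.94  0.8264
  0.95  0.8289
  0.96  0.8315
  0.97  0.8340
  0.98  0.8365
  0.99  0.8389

σ√T = 0.52 × 0.4082 = 0.2123
ln(S/K) + (r − q + σ²/2)T = ln(29/35) + (0.051 − 0.018 + 0.52²/2)·0.1667 = -0.1881 + 0.0280 = -0.1600
d₁ = -0.1600 / 0.2123 = -0.7538 ≈ -0.75
d₂ = d₁ − σ√T = -0.7538 − 0.2123 = -0.9661 ≈ -0.97
exp(−qT) = exp(−0.018·0.1667) = 0.9970;  exp(−rT) = exp(−0.051·0.1667) = 0.9915
P = 35·0.9915·N(0.97) − 29·0.9970·N(0.75) = 35·0.9915·0.8340 − 29·0.9970·0.7734 = 28.9419 − 22.3613 = 6.5806

$6.58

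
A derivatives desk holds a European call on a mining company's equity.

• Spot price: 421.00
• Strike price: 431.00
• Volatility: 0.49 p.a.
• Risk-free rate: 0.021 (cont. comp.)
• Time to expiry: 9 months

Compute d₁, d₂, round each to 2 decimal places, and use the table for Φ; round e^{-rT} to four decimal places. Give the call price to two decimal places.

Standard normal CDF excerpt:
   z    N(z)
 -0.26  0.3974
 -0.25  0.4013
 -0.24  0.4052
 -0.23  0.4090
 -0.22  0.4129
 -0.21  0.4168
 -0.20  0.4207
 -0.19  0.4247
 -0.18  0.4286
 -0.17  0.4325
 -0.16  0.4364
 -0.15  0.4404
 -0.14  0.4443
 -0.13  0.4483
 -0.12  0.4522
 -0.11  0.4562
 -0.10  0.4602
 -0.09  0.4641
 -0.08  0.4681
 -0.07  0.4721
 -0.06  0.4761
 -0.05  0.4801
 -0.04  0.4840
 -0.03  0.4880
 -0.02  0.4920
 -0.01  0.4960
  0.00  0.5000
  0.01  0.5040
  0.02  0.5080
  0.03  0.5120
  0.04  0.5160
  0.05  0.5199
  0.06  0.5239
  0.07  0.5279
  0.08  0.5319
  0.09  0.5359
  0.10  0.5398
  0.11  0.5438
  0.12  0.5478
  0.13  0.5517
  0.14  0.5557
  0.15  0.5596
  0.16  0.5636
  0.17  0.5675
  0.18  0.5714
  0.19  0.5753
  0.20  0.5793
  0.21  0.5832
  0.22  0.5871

68.67

σ√T = 0.49·√0.75 = 0.4244
d₁ = [ln(421/431) + (0.021 + 0.49²/2)·0.75] / 0.4244 = [-0.0235 + 0.1058] / 0.4244 = 0.1940 which rounds to 0.19
d₂ = d₁ − σ√T = 0.1940 − 0.4244 = -0.2304 which rounds to -0.23
e^(−rT) = e^(−0.021·0.75) = 0.9844
N(d₁) = N(0.19) = 0.5753;  N(d₂) = N(-0.23) = 0.4090
C = 421·0.5753 − 431·0.9844·0.4090 = 242.2013 − 173.5290 = 68.6723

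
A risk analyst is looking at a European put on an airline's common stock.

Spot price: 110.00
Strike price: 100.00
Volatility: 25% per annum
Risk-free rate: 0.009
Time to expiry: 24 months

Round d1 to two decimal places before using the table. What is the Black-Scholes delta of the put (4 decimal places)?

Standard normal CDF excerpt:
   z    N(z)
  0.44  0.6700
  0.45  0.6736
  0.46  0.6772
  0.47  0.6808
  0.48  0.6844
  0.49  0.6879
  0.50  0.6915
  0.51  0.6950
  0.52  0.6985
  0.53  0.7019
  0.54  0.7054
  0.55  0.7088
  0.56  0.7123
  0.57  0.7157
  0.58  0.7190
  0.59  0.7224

σ√T = 0.25 × 1.4142 = 0.3536
d₁ = [ln(110/100) + (0.009 + 0.25²/2)·2] / 0.3536 = [0.0953 + 0.0805] / 0.3536 = 0.4973 ⇒ 0.50
N(d₁) = N(0.50) = 0.6915
Δ_put = N(d₁) − 1 = 0.6915 − 1 = -0.3085

-0.3085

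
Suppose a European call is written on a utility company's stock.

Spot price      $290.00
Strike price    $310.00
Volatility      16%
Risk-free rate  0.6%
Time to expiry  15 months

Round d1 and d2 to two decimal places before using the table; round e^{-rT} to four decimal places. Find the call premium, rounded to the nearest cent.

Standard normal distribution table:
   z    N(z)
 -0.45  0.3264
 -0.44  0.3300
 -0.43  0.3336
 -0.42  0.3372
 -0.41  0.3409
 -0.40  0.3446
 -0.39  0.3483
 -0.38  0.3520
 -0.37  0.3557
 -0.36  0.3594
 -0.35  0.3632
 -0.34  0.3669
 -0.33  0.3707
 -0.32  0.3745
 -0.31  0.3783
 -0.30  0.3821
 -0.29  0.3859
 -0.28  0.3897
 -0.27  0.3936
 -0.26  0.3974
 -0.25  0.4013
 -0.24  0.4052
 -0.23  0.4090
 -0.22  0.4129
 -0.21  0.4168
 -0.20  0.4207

σ√T = 0.16·√1.25 = 0.1789
d₁ = [ln(290/310) + (0.006 + 0.16²/2)·1.25] / 0.1789 = [-0.0667 + 0.0235] / 0.1789 = -0.2414 → -0.24
d₂ = d₁ − σ√T = -0.2414 − 0.1789 = -0.4203 → -0.42
exp(−rT) = exp(−0.006·1.25) = 0.9925
C = 290·N(-0.24) − 310·0.9925·N(-0.42) = 290·0.4052 − 310·0.9925·0.3372 = 117.5080 − 103.7480 = 13.7600

$13.76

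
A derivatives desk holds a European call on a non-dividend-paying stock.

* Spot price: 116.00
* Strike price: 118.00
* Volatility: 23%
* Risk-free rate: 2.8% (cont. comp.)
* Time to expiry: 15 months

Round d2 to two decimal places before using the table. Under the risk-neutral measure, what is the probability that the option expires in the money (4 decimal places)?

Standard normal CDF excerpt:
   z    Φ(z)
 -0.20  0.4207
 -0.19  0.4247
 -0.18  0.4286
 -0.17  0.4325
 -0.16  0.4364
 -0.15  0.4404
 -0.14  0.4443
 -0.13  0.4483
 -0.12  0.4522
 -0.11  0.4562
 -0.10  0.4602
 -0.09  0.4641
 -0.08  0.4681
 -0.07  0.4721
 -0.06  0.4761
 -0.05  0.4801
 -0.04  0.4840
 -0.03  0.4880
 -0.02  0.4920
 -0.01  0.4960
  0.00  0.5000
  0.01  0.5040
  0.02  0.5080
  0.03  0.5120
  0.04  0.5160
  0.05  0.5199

σ√T = 0.23 × 1.1180 = 0.2571
ln(S/K) + (r + σ²/2)T = ln(116/118) + (0.028 + 0.23²/2)·1.25 = -0.0171 + 0.0681 = 0.0510
d₁ = 0.0510 / 0.2571 = 0.1982 ⇒ 0.20
d₂ = d₁ − σ√T = 0.1982 − 0.2571 = -0.0589 ⇒ -0.06
Risk-neutral Pr[S_T > K] = N(d₂) = N(-0.06) = 0.4761

0.4761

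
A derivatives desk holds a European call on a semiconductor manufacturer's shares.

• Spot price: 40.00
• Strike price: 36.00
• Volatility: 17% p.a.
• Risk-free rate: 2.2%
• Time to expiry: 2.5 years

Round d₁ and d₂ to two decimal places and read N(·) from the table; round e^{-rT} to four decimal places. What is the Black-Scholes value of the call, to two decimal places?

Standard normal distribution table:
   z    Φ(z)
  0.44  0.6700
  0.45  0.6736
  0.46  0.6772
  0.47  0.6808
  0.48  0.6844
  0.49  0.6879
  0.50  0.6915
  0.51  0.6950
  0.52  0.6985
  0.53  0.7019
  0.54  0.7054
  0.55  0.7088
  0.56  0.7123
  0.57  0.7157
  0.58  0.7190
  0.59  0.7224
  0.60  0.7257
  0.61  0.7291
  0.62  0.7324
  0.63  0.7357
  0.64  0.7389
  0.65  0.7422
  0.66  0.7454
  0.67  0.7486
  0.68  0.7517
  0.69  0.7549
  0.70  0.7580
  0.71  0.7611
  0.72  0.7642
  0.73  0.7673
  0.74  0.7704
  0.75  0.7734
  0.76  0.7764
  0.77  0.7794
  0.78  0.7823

7.62

T = 2.5;  σ√T = 0.2688
ln(S/K) + (r + σ²/2)T = ln(40/36) + (0.022 + 0.17²/2)·2.5 = 0.1054 + 0.0911 = 0.1965
d₁ = 0.1965 / 0.2688 = 0.7310 ⇒ 0.73
d₂ = d₁ − σ√T = 0.7310 − 0.2688 = 0.4622 ⇒ 0.46
exp(−rT) = exp(−0.022·2.5) = 0.9465
N(d₁) = N(0.73) = 0.7673;  N(d₂) = N(0.46) = 0.6772
C = 40·0.7673 − 36·0.9465·0.6772 = 30.6920 − 23.0749 = 7.6171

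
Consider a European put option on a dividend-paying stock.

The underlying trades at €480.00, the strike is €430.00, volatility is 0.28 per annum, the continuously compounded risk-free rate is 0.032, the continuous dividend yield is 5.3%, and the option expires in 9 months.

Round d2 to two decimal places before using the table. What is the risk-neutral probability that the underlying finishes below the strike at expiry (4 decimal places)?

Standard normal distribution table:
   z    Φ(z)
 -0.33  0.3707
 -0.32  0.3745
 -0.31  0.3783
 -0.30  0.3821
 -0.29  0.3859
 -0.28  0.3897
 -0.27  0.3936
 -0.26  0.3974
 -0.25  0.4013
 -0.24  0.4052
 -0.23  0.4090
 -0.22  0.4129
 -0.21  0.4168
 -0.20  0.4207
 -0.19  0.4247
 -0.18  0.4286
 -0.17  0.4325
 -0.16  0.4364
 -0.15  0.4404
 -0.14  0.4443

0.3936

σ√T = 0.28·√0.75 = 0.2425
ln(S/K) + (r − q + σ²/2)T = ln(480/430) + (0.032 − 0.053 + 0.28²/2)·0.75 = 0.1100 + 0.0137 = 0.1237
d₁ = 0.1237 / 0.2425 = 0.5099 ⇒ 0.51
d₂ = d₁ − σ√T = 0.5099 − 0.2425 = 0.2674 ⇒ 0.27
Risk-neutral Pr[S_T < K] = N(−d₂) = N(-0.27) = 0.3936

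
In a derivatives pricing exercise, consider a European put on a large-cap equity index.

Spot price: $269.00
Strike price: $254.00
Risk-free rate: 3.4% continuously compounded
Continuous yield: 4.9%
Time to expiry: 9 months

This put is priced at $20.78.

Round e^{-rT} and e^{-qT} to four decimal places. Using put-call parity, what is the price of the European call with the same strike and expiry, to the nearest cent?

$32.47

e^(−qT) = e^(−0.049·0.75) = 0.9639;  e^(−rT) = e^(−0.034·0.75) = 0.9748
Put-call parity: C − P = S·e^(−qT) − K·e^(−rT) = 269·0.9639 − 254·0.9748 = 259.2891 − 247.5992 = 11.6899
C = P + (C − P) = 20.78 + (11.6899) = 32.4699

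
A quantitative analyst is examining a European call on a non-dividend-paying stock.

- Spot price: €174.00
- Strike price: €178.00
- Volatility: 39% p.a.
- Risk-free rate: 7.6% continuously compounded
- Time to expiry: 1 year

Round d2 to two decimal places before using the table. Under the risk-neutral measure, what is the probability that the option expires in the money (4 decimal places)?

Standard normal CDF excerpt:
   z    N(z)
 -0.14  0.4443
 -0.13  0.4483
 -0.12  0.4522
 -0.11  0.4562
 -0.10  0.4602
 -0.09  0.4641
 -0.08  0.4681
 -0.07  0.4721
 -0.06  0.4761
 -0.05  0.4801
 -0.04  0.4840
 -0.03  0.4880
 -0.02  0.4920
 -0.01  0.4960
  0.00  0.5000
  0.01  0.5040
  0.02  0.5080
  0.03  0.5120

0.4761

σ√T = 0.39 × 1.0000 = 0.3900
ln(S/K) + (r + σ²/2)T = ln(174/178) + (0.076 + 0.39²/2)·1 = -0.0227 + 0.1521 = 0.1293
d₁ = 0.1293 / 0.3900 = 0.3316 ≈ 0.33
d₂ = d₁ − σ√T = 0.3316 − 0.3900 = -0.0584 ≈ -0.06
Risk-neutral Pr[S_T > K] = N(d₂) = N(-0.06) = 0.4761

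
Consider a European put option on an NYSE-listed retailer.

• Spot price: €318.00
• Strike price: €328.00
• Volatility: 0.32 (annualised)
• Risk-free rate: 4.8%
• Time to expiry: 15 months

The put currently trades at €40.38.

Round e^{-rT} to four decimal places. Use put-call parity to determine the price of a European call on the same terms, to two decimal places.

€49.47

exp(−rT) = exp(−0.048·1.25) = 0.9418
Put-call parity: C − P = S − K·e^(−rT) = 318 − 328·0.9418 = 318 − 308.9104 = 9.0896
C = P + (C − P) = 40.38 + (9.0896) = 49.4696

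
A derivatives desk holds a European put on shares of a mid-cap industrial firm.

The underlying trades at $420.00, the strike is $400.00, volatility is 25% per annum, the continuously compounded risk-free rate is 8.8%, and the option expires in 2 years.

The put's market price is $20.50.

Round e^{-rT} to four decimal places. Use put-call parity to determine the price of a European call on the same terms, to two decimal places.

$105.06

exp(−rT) = exp(−0.088·2) = 0.8386
Put-call parity: C − P = S − K·e^(−rT) = 420 − 400·0.8386 = 420 − 335.4400 = 84.5600
C = P + (C − P) = 20.50 + (84.5600) = 105.0600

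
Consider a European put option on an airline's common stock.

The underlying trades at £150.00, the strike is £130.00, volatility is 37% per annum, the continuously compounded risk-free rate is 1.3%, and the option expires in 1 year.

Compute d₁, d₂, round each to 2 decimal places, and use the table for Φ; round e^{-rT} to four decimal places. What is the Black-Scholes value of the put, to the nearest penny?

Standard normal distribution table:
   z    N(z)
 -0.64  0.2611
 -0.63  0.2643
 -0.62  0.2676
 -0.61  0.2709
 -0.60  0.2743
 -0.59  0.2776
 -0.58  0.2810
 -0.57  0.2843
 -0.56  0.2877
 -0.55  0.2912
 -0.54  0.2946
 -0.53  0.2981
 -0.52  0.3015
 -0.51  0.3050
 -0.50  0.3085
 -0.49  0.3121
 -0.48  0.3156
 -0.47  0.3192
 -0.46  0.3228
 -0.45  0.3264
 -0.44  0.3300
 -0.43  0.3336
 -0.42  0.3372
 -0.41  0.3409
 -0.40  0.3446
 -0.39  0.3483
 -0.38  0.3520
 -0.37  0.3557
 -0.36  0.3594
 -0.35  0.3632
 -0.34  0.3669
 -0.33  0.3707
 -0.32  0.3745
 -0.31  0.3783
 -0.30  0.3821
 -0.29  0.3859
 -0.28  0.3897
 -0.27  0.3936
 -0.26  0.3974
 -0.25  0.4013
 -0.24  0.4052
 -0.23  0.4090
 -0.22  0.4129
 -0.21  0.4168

T = 1;  σ√T = 0.3700
d₁ = [ln(150/130) + (0.013 + 0.37²/2)·1] / 0.3700 = [0.1431 + 0.0814] / 0.3700 = 0.6069 ⇒ 0.61
d₂ = d₁ − σ√T = 0.6069 − 0.3700 = 0.2369 ⇒ 0.24
e^(−rT) = e^(−0.013·1) = 0.9871
P = 130·0.9871·N(-0.24) − 150·N(-0.61) = 130·0.9871·0.4052 − 150·0.2709 = 51.9965 − 40.6350 = 11.3615

£11.36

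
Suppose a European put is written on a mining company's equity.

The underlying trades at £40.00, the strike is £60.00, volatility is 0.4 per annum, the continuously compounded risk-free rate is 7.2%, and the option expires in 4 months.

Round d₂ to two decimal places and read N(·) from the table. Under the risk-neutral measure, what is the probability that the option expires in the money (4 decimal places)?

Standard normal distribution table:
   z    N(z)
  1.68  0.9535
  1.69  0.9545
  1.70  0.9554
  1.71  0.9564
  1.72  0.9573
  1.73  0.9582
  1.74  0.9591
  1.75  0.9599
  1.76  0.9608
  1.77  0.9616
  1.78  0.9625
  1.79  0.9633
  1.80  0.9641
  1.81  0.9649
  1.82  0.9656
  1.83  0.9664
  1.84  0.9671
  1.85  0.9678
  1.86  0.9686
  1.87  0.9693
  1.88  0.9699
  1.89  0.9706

σ√T = 0.4·√0.3333 = 0.2309
d₁ = [ln(40/60) + (0.072 + 0.4²/2)·0.3333] / 0.2309 = [-0.4055 + 0.0507] / 0.2309 = -1.5363 which rounds to -1.54
d₂ = d₁ − σ√T = -1.5363 − 0.2309 = -1.7673 which rounds to -1.77
Pr(exercise) under Q = N(−d₂) = N(1.77) = 0.9616

0.9616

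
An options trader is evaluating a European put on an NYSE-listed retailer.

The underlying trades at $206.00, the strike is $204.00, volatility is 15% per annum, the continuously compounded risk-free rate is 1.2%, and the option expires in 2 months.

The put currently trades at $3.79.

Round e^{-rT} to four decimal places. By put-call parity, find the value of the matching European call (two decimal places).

$6.20

e^(−rT) = e^(−0.012·0.1667) = 0.9980
Put-call parity: C − P = S − K·e^(−rT) = 206 − 204·0.9980 = 206 − 203.5920 = 2.4080
C = P + (C − P) = 3.79 + (2.4080) = 6.1980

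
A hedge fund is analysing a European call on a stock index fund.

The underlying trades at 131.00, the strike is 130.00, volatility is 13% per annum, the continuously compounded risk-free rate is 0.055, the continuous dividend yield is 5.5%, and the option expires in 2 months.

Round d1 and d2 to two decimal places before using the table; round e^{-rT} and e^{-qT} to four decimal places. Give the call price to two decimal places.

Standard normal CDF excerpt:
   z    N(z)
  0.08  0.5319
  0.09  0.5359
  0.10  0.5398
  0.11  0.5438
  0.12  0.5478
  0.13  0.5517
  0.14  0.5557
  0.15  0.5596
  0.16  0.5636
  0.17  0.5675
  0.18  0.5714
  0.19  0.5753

3.10

T = 0.1667;  σ√T = 0.0531
d₁ = [ln(131/130) + (0.055 − 0.055 + 0.13²/2)·0.1667] / 0.0531 = [0.0077 + 0.0014] / 0.0531 = 0.1709 ⇒ 0.17
d₂ = d₁ − σ√T = 0.1709 − 0.0531 = 0.1178 ⇒ 0.12
exp(−qT) = exp(−0.055·0.1667) = 0.9909;  exp(−rT) = exp(−0.055·0.1667) = 0.9909
N(d₁) = N(0.17) = 0.5675;  N(d₂) = N(0.12) = 0.5478
C = 131·0.9909·0.5675 − 130·0.9909·0.5478 = 73.6660 − 70.5660 = 3.1000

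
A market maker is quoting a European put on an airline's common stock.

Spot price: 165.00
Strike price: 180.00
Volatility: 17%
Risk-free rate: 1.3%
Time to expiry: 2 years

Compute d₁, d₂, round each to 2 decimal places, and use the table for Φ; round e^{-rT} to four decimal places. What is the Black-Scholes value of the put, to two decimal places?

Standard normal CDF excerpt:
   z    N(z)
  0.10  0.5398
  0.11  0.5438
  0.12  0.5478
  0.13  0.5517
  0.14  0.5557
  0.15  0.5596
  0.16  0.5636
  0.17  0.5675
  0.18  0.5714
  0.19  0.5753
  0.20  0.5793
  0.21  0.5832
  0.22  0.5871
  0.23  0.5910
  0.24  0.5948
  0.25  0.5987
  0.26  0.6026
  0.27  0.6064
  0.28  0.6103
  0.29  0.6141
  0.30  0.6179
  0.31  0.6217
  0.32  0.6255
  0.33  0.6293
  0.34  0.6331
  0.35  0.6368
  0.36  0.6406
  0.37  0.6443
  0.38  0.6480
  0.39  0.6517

21.96

T = 2;  σ√T = 0.2404
d₁ = [ln(165/180) + (0.013 + ½·0.17²)·2] / (σ√T) = (-0.0870 + 0.0549) / 0.2404 = -0.1336 → -0.13
d₂ = -0.1336 − 0.2404 = -0.3740 → -0.37
exp(−rT) = exp(−0.013·2) = 0.9743
N(−d₂) = N(0.37) = 0.6443;  N(−d₁) = N(0.13) = 0.5517
P = 180·0.9743·0.6443 − 165·0.5517 = 112.9935 − 91.0305 = 21.9630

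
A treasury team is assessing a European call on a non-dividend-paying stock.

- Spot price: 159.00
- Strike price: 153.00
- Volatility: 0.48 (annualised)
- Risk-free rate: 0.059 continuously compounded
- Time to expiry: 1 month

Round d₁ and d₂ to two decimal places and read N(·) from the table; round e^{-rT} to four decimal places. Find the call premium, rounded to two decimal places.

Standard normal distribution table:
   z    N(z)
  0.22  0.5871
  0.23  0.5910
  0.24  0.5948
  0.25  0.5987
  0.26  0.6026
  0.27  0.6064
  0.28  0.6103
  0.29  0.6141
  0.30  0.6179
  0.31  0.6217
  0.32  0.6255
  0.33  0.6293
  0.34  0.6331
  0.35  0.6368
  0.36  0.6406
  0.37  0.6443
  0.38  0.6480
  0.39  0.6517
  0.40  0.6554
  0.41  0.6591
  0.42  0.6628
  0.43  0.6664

12.47

σ√T = 0.48·√0.08333 = 0.1386
d₁ = [ln(159/153) + (0.059 + 0.48²/2)·0.08333] / 0.1386 = [0.0385 + 0.0145] / 0.1386 = 0.3824 ≈ 0.38
d₂ = d₁ − σ√T = 0.3824 − 0.1386 = 0.2438 ≈ 0.24
e^(−rT) = e^(−0.059·0.08333) = 0.9951
C = 159·N(0.38) − 153·0.9951·N(0.24) = 159·0.6480 − 153·0.9951·0.5948 = 103.0320 − 90.5585 = 12.4735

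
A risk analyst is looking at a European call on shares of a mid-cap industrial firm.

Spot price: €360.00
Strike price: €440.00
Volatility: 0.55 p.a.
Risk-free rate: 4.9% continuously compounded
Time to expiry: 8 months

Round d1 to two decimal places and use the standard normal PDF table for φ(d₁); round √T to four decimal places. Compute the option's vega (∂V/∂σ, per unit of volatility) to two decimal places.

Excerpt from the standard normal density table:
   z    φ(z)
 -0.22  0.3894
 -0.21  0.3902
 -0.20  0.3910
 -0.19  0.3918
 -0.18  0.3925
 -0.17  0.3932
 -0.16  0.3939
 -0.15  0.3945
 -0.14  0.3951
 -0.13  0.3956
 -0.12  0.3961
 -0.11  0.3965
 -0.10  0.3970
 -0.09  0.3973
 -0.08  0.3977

σ√T = 0.55 × 0.8165 = 0.4491
d₁ = [ln(360/440) + (0.049 + ½·0.55²)·0.6667] / (σ√T) = (-0.2007 + 0.1335) / 0.4491 = -0.1496 which rounds to -0.15
√T = √0.6667 = 0.8165
φ(d₁) = φ(-0.15) = 0.3945
vega = S·φ(d₁)·√T = 360·0.3945·0.8165 = 115.9593

115.96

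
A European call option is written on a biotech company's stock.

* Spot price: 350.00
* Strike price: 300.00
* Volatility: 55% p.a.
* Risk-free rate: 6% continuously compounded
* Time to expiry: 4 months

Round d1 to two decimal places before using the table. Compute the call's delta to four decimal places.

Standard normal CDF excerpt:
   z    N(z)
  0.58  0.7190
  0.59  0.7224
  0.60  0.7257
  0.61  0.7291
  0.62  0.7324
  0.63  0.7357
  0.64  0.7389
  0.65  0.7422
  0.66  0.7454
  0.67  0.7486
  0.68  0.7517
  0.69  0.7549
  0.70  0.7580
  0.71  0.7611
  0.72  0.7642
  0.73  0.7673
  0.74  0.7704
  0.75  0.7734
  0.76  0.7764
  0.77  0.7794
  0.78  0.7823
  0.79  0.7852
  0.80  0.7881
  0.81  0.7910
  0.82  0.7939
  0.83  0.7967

0.7611

T = 0.3333;  σ√T = 0.3175
d₁ = [ln(350/300) + (0.06 + 0.55²/2)·0.3333] / 0.3175 = [0.1542 + 0.0704] / 0.3175 = 0.7072 ⇒ 0.71
N(d₁) = N(0.71) = 0.7611
Δ_call = N(d₁) = 0.7611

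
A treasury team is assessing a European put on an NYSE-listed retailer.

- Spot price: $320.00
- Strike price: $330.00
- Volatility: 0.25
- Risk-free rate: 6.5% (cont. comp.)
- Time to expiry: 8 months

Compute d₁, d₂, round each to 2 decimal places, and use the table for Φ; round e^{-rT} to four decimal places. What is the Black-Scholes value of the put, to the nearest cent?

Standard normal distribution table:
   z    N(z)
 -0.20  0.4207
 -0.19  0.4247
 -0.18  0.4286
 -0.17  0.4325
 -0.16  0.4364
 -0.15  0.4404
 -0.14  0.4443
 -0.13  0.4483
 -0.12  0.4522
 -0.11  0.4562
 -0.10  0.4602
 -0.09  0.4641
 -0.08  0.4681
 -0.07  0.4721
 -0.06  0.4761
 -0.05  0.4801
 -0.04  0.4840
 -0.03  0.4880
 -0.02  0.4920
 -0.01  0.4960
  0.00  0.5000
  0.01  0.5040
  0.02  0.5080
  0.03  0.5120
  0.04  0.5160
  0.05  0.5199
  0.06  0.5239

$23.41

T = 0.6667;  σ√T = 0.2041
d₁ = [ln(320/330) + (0.065 + 0.25²/2)·0.6667] / 0.2041 = [-0.0308 + 0.0642] / 0.2041 = 0.1636 ≈ 0.16
d₂ = d₁ − σ√T = 0.1636 − 0.2041 = -0.0405 ≈ -0.04
exp(−rT) = exp(−0.065·0.6667) = 0.9576
N(−d₂) = N(0.04) = 0.5160;  N(−d₁) = N(-0.16) = 0.4364
P = 330·0.9576·0.5160 − 320·0.4364 = 163.0601 − 139.6480 = 23.4121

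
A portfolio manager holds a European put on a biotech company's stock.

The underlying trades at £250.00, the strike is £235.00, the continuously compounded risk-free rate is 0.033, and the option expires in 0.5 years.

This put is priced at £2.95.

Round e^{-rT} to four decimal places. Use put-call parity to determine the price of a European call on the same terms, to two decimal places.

£21.80

e^(−rT) = e^(−0.033·0.5) = 0.9836
Put-call parity: C − P = S − K·e^(−rT) = 250 − 235·0.9836 = 250 − 231.1460 = 18.8540
C = P + (C − P) = 2.95 + (18.8540) = 21.8040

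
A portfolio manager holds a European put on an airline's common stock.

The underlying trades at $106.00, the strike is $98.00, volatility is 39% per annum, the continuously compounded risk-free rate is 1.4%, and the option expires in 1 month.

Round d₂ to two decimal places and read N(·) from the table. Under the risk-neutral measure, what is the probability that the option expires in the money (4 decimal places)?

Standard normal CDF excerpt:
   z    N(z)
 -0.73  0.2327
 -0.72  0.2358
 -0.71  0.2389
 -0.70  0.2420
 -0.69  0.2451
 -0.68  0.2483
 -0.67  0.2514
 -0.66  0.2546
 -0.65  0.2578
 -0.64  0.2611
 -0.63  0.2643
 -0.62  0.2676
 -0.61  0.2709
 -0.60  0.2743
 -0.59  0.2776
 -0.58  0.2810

0.2578

T = 0.08333;  σ√T = 0.1126
ln(S/K) + (r + σ²/2)T = ln(106/98) + (0.014 + 0.39²/2)·0.08333 = 0.0785 + 0.0075 = 0.0860
d₁ = 0.0860 / 0.1126 = 0.7637 ≈ 0.76
d₂ = d₁ − σ√T = 0.7637 − 0.1126 = 0.6511 ≈ 0.65
Risk-neutral Pr[S_T < K] = N(−d₂) = N(-0.65) = 0.2578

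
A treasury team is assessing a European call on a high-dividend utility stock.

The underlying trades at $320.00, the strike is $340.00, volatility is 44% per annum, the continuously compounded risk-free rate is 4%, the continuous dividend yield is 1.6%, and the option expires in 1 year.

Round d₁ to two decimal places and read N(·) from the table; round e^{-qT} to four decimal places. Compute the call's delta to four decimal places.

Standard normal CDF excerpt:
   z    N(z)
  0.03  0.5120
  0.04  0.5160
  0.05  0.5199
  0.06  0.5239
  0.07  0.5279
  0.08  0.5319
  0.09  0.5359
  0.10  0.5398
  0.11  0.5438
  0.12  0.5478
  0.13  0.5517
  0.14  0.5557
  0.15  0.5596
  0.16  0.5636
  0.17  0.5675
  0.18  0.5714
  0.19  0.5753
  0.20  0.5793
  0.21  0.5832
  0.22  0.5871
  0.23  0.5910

0.5469

T = 1;  σ√T = 0.4400
d₁ = [ln(320/340) + (0.04 − 0.016 + 0.44²/2)·1] / 0.4400 = [-0.0606 + 0.1208] / 0.4400 = 0.1368 which rounds to 0.14
N(d₁) = N(0.14) = 0.5557
Δ_call = e^(−qT)·N(d₁) = 0.9841·0.5557 = 0.5469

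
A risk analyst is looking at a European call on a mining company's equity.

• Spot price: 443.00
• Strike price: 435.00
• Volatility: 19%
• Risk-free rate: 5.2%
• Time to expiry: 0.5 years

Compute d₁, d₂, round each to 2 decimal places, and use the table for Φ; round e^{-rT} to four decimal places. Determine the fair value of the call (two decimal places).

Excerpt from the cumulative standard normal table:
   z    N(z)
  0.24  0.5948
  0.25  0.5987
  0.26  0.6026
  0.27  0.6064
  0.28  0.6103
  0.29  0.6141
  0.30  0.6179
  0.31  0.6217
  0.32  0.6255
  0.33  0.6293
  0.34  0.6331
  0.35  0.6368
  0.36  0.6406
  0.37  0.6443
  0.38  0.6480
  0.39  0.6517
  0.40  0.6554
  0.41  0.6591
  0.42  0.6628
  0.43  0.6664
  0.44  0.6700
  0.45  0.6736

σ√T = 0.19 × 0.7071 = 0.1344
d₁ = [ln(443/435) + (0.052 + 0.19²/2)·0.5] / 0.1344 = [0.0182 + 0.0350] / 0.1344 = 0.3963 which rounds to 0.40
d₂ = d₁ − σ√T = 0.3963 − 0.1344 = 0.2620 which rounds to 0.26
e^(−rT) = e^(−0.052·0.5) = 0.9743
N(d₁) = N(0.40) = 0.6554;  N(d₂) = N(0.26) = 0.6026
C = 443·0.6554 − 435·0.9743·0.6026 = 290.3422 − 255.3942 = 34.9480

34.95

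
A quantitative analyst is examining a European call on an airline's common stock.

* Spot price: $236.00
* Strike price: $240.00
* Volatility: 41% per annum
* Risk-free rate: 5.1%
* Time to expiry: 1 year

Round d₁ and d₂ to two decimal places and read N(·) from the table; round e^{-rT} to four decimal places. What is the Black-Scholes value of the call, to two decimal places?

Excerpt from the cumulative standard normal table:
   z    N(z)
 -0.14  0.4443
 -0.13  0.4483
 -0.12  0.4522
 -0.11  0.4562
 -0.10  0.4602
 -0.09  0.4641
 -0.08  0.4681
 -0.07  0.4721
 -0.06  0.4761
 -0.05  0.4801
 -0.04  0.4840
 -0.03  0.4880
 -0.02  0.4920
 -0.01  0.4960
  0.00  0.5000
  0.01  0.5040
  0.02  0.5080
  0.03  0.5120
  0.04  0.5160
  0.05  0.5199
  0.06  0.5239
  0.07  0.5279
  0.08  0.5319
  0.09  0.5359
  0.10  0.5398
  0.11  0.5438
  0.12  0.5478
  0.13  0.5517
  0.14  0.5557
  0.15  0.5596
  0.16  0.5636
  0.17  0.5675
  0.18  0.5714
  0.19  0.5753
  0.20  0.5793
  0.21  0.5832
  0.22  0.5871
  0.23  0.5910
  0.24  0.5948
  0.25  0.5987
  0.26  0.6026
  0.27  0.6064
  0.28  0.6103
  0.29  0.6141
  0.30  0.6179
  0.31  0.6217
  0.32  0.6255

$41.79

σ√T = 0.41 × 1.0000 = 0.4100
d₁ = [ln(236/240) + (0.051 + ½·0.41²)·1] / (σ√T) = (-0.0168 + 0.1350) / 0.4100 = 0.2884 ≈ 0.29
d₂ = 0.2884 − 0.4100 = -0.1216 ≈ -0.12
e^(−rT) = e^(−0.051·1) = 0.9503
N(d₁) = N(0.29) = 0.6141;  N(d₂) = N(-0.12) = 0.4522
C = 236·0.6141 − 240·0.9503·0.4522 = 144.9276 − 103.1342 = 41.7934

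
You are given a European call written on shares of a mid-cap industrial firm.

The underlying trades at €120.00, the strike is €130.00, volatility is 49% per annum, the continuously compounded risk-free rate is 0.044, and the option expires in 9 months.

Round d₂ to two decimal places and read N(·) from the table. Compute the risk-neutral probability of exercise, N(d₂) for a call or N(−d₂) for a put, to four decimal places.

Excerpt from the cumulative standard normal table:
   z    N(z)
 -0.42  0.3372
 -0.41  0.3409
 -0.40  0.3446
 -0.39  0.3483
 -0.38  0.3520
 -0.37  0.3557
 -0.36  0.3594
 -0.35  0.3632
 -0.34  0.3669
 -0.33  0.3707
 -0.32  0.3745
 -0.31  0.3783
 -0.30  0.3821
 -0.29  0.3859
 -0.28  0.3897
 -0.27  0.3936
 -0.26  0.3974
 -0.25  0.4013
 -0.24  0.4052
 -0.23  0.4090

T = 0.75;  σ√T = 0.4244
ln(S/K) + (r + σ²/2)T = ln(120/130) + (0.044 + 0.49²/2)·0.75 = -0.0800 + 0.1230 = 0.0430
d₁ = 0.0430 / 0.4244 = 0.1013 ⇒ 0.10
d₂ = d₁ − σ√T = 0.1013 − 0.4244 = -0.3230 ⇒ -0.32
Risk-neutral Pr[S_T > K] = N(d₂) = N(-0.32) = 0.3745

0.3745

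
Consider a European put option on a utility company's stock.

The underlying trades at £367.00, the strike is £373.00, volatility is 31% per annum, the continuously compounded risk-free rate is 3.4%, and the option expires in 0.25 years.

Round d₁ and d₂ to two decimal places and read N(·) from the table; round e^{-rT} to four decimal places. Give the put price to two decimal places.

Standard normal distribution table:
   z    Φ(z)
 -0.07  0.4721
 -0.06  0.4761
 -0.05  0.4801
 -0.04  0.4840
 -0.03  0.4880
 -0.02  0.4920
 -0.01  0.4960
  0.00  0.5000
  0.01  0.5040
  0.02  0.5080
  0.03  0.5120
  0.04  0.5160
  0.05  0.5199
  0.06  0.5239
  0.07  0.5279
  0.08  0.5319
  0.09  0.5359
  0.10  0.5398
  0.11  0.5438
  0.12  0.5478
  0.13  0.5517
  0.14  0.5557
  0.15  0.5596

£24.94

σ√T = 0.31·√0.25 = 0.1550
ln(S/K) + (r + σ²/2)T = ln(367/373) + (0.034 + 0.31²/2)·0.25 = -0.0162 + 0.0205 = 0.0043
d₁ = 0.0043 / 0.1550 = 0.0277 which rounds to 0.03
d₂ = d₁ − σ√T = 0.0277 − 0.1550 = -0.1273 which rounds to -0.13
exp(−rT) = exp(−0.034·0.25) = 0.9915
N(−d₂) = N(0.13) = 0.5517;  N(−d₁) = N(-0.03) = 0.4880
P = 373·0.9915·0.5517 − 367·0.4880 = 204.0349 − 179.0960 = 24.9389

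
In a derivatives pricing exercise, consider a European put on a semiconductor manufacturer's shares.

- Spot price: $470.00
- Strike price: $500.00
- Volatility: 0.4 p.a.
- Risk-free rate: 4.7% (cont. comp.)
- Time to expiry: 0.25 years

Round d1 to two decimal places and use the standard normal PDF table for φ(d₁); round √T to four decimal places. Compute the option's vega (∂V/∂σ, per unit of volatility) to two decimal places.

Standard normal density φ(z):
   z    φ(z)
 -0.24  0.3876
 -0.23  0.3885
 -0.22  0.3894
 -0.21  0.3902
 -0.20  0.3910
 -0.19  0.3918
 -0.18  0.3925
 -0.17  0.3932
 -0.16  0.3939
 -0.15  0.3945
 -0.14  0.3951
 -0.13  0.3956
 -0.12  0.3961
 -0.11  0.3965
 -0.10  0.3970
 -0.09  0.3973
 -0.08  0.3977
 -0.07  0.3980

92.71

T = 0.25;  σ√T = 0.2000
ln(S/K) + (r + σ²/2)T = ln(470/500) + (0.047 + 0.4²/2)·0.25 = -0.0619 + 0.0318 = -0.0301
d₁ = -0.0301 / 0.2000 = -0.1506 ⇒ -0.15
√T = √0.25 = 0.5000
φ(d₁) = φ(-0.15) = 0.3945
vega = S·φ(d₁)·√T = 470·0.3945·0.5000 = 92.7075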